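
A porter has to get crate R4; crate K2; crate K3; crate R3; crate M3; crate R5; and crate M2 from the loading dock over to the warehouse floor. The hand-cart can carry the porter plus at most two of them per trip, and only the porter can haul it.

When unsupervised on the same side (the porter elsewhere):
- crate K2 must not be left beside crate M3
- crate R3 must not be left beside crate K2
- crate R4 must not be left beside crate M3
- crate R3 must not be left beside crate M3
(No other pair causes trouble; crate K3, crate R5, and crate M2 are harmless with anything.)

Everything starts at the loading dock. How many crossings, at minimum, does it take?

11

Counting alone: the porter can take at most 2 across per trip to the warehouse floor, so moving all 7 needs at least 4 loaded trips out, with a return between consecutive ones — at least 7 crossings.
The safety rule pushes this higher. Following every safe sequence of crossings, the most of the 7 that can be at the warehouse floor as the hand-cart arrives there on crossings 7, 9 is 5, 6 respectively — never all 7.
So no plan with fewer than 11 crossings exists, and this one achieves 11:
1. Porter goes to the warehouse floor with crate K2 and crate M3.  [the loading dock: crate K3, crate M2, crate R3, crate R4, crate R5 | the warehouse floor: crate K2, crate M3]
2. Porter goes back to the loading dock with crate K2.  [the loading dock: crate K2, crate K3, crate M2, crate R3, crate R4, crate R5 | the warehouse floor: crate M3]
3. Porter goes to the warehouse floor with crate K2 and crate R4.  [the loading dock: crate K3, crate M2, crate R3, crate R5 | the warehouse floor: crate K2, crate M3, crate R4]
4. Porter goes back to the loading dock with crate M3.  [the loading dock: crate K3, crate M2, crate M3, crate R3, crate R5 | the warehouse floor: crate K2, crate R4]
5. Porter goes to the warehouse floor with crate K3 and crate R3.  [the loading dock: crate M2, crate M3, crate R5 | the warehouse floor: crate K2, crate K3, crate R3, crate R4]
6. Porter goes back to the loading dock with crate K2.  [the loading dock: crate K2, crate M2, crate M3, crate R5 | the warehouse floor: crate K3, crate R3, crate R4]
7. Porter goes to the warehouse floor with crate K2 and crate R5.  [the loading dock: crate M2, crate M3 | the warehouse floor: crate K2, crate K3, crate R3, crate R4, crate R5]
8. Porter goes back to the loading dock with crate K2.  [the loading dock: crate K2, crate M2, crate M3 | the warehouse floor: crate K3, crate R3, crate R4, crate R5]
9. Porter goes to the warehouse floor with crate K2 and crate M2.  [the loading dock: crate M3 | the warehouse floor: crate K2, crate K3, crate M2, crate R3, crate R4, crate R5]
10. Porter goes back to the loading dock with crate K2.  [the loading dock: crate K2, crate M3 | the warehouse floor: crate K3, crate M2, crate R3, crate R4, crate R5]
11. Porter goes to the warehouse floor with crate K2 and crate M3.  [the loading dock: — | the warehouse floor: crate K2, crate K3, crate M2, crate M3, crate R3, crate R4, crate R5]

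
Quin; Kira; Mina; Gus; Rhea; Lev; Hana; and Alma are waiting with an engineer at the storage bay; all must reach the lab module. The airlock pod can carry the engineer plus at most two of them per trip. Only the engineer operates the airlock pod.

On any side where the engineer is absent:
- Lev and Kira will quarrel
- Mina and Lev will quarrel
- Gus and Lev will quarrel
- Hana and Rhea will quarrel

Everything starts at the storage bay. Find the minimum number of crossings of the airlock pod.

Counting alone: the engineer can take at most 2 across per trip to the lab module, so moving all 8 needs at least 4 loaded trips out, with a return between consecutive ones — at least 7 crossings.
The safety rule pushes this higher. Following every safe sequence of crossings, the most of the 8 that can be at the lab module as the airlock pod arrives there on crossing 7 is 7 — never all 8.
So no plan with fewer than 9 crossings exists, and this one achieves 9:
1. Engineer goes to the lab module with Lev and Rhea.  [the storage bay: Alma, Gus, Hana, Kira, Mina, Quin | the lab module: Lev, Rhea]
2. Engineer goes back to the storage bay alone.  [the storage bay: Alma, Gus, Hana, Kira, Mina, Quin | the lab module: Lev, Rhea]
3. Engineer goes to the lab module with Quin.  [the storage bay: Alma, Gus, Hana, Kira, Mina | the lab module: Lev, Quin, Rhea]
4. Engineer goes back to the storage bay alone.  [the storage bay: Alma, Gus, Hana, Kira, Mina | the lab module: Lev, Quin, Rhea]
5. Engineer goes to the lab module with Kira and Mina.  [the storage bay: Alma, Gus, Hana | the lab module: Kira, Lev, Mina, Quin, Rhea]
6. Engineer goes back to the storage bay with Lev.  [the storage bay: Alma, Gus, Hana, Lev | the lab module: Kira, Mina, Quin, Rhea]
7. Engineer goes to the lab module with Alma and Gus.  [the storage bay: Hana, Lev | the lab module: Alma, Gus, Kira, Mina, Quin, Rhea]
8. Engineer goes back to the storage bay alone.  [the storage bay: Hana, Lev | the lab module: Alma, Gus, Kira, Mina, Quin, Rhea]
9. Engineer goes to the lab module with Hana and Lev.  [the storage bay: — | the lab module: Alma, Gus, Hana, Kira, Lev, Mina, Quin, Rhea]

9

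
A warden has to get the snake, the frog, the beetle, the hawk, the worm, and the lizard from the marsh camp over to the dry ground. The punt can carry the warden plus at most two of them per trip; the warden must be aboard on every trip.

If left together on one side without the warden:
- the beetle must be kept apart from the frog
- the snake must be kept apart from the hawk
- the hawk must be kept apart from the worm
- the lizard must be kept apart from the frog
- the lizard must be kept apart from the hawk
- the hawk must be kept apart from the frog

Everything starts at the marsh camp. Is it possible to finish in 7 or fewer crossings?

Counting alone: the warden can take at most 2 across per trip to the dry ground, so moving all 6 needs at least 3 loaded trips out, with a return between consecutive ones — at least 5 crossings.
The safety rule pushes this higher. Following every safe sequence of crossings, the most of the 6 that can be at the dry ground as the punt arrives there on crossings 5, 7 is 4, 5 respectively — never all 6.
So the move cannot be finished within 7 crossings. (The shortest complete plan takes 9:)
1. Warden goes to the dry ground with the frog and the hawk.  [the marsh camp: the beetle, the lizard, the snake, the worm | the dry ground: the frog, the hawk]
2. Warden goes back to the marsh camp with the frog.  [the marsh camp: the beetle, the frog, the lizard, the snake, the worm | the dry ground: the hawk]
3. Warden goes to the dry ground with the frog and the snake.  [the marsh camp: the beetle, the lizard, the worm | the dry ground: the frog, the hawk, the snake]
4. Warden goes back to the marsh camp with the hawk.  [the marsh camp: the beetle, the hawk, the lizard, the worm | the dry ground: the frog, the snake]
5. Warden goes to the dry ground with the hawk and the worm.  [the marsh camp: the beetle, the lizard | the dry ground: the frog, the hawk, the snake, the worm]
6. Warden goes back to the marsh camp with the hawk.  [the marsh camp: the beetle, the hawk, the lizard | the dry ground: the frog, the snake, the worm]
7. Warden goes to the dry ground with the beetle and the lizard.  [the marsh camp: the hawk | the dry ground: the beetle, the frog, the lizard, the snake, the worm]
8. Warden goes back to the marsh camp with the frog.  [the marsh camp: the frog, the hawk | the dry ground: the beetle, the lizard, the snake, the worm]
9. Warden goes to the dry ground with the frog and the hawk.  [the marsh camp: — | the dry ground: the beetle, the frog, the hawk, the lizard, the snake, the worm]

No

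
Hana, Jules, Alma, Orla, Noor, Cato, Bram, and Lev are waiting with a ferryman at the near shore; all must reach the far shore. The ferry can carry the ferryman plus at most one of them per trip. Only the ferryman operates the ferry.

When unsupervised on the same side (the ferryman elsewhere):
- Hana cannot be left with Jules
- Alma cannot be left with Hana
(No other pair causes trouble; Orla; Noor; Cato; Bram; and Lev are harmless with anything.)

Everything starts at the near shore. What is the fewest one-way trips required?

17

Counting alone: the ferryman can take at most 1 across per trip to the far shore, so moving all 8 needs at least 8 loaded trips out, with a return between consecutive ones — at least 15 crossings.
The safety rule pushes this higher. Following every safe sequence of crossings, the most of the 8 that can be at the far shore as the ferry arrives there on crossing 15 is 7 — never all 8.
So no plan with fewer than 17 crossings exists, and this one achieves 17:
1. Ferryman goes to the far shore with Hana.  [the near shore: Alma, Bram, Cato, Jules, Lev, Noor, Orla | the far shore: Hana]
2. Ferryman goes back to the near shore alone.  [the near shore: Alma, Bram, Cato, Jules, Lev, Noor, Orla | the far shore: Hana]
3. Ferryman goes to the far shore with Jules.  [the near shore: Alma, Bram, Cato, Lev, Noor, Orla | the far shore: Hana, Jules]
4. Ferryman goes back to the near shore with Hana.  [the near shore: Alma, Bram, Cato, Hana, Lev, Noor, Orla | the far shore: Jules]
5. Ferryman goes to the far shore with Alma.  [the near shore: Bram, Cato, Hana, Lev, Noor, Orla | the far shore: Alma, Jules]
6. Ferryman goes back to the near shore alone.  [the near shore: Bram, Cato, Hana, Lev, Noor, Orla | the far shore: Alma, Jules]
7. Ferryman goes to the far shore with Orla.  [the near shore: Bram, Cato, Hana, Lev, Noor | the far shore: Alma, Jules, Orla]
8. Ferryman goes back to the near shore alone.  [the near shore: Bram, Cato, Hana, Lev, Noor | the far shore: Alma, Jules, Orla]
9. Ferryman goes to the far shore with Noor.  [the near shore: Bram, Cato, Hana, Lev | the far shore: Alma, Jules, Noor, Orla]
10. Ferryman goes back to the near shore alone.  [the near shore: Bram, Cato, Hana, Lev | the far shore: Alma, Jules, Noor, Orla]
11. Ferryman goes to the far shore with Cato.  [the near shore: Bram, Hana, Lev | the far shore: Alma, Cato, Jules, Noor, Orla]
12. Ferryman goes back to the near shore alone.  [the near shore: Bram, Hana, Lev | the far shore: Alma, Cato, Jules, Noor, Orla]
13. Ferryman goes to the far shore with Bram.  [the near shore: Hana, Lev | the far shore: Alma, Bram, Cato, Jules, Noor, Orla]
14. Ferryman goes back to the near shore alone.  [the near shore: Hana, Lev | the far shore: Alma, Bram, Cato, Jules, Noor, Orla]
15. Ferryman goes to the far shore with Lev.  [the near shore: Hana | the far shore: Alma, Bram, Cato, Jules, Lev, Noor, Orla]
16. Ferryman goes back to the near shore alone.  [the near shore: Hana | the far shore: Alma, Bram, Cato, Jules, Lev, Noor, Orla]
17. Ferryman goes to the far shore with Hana.  [the near shore: — | the far shore: Alma, Bram, Cato, Hana, Jules, Lev, Noor, Orla]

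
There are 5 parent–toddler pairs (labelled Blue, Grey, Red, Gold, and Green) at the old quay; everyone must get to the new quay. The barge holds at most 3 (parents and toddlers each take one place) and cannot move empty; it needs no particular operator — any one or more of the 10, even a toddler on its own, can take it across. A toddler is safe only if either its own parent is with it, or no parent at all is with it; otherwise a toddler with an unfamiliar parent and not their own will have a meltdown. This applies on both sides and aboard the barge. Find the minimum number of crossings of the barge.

Counting alone: each trip to the new quay takes at most 3 across and each return brings at least 1 back, so after t trips out (and t−1 returns) at most 3t − (t−1) of the 10 are across; that first reaches 10 at t = 5, so at least 9 crossings are needed.
The safety rule pushes this higher. Following every safe sequence of crossings, the most of the 10 that can be at the new quay as the barge arrives there on crossing 9 is 9 — never all 10.
So no plan with fewer than 11 crossings exists, and this one achieves 11:
1. parent Blue and toddler Blue cross → the new quay.
2. parent Blue crosses ← the old quay.
3. toddler Gold, toddler Grey, and toddler Red cross → the new quay.
4. toddler Blue crosses ← the old quay.
5. parent Gold, parent Grey, and parent Red cross → the new quay.
6. parent Grey and toddler Grey cross ← the old quay.
7. parent Blue, parent Green, and parent Grey cross → the new quay.
8. toddler Red crosses ← the old quay.
9. toddler Blue and toddler Grey cross → the new quay.
10. toddler Blue crosses ← the old quay.
11. toddler Blue, toddler Green, and toddler Red cross → the new quay.

11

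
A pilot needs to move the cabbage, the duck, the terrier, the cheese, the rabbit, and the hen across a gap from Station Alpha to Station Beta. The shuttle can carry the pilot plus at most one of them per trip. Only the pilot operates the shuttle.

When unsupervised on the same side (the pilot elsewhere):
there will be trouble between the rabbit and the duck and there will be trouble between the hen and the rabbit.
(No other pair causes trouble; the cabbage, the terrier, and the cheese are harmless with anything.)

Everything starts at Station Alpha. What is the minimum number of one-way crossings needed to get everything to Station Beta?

13

Counting alone: the pilot can take at most 1 across per trip to Station Beta, so moving all 6 needs at least 6 loaded trips out, with a return between consecutive ones — at least 11 crossings.
The safety rule pushes this higher. Following every safe sequence of crossings, the most of the 6 that can be at Station Beta as the shuttle arrives there on crossing 11 is 5 — never all 6.
So no plan with fewer than 13 crossings exists, and this one achieves 13:
1. Pilot goes to Station Beta with the rabbit.
2. Pilot goes back to Station Alpha alone.
3. Pilot goes to Station Beta with the cabbage.
4. Pilot goes back to Station Alpha alone.
5. Pilot goes to Station Beta with the duck.
6. Pilot goes back to Station Alpha with the rabbit.
7. Pilot goes to Station Beta with the hen.
8. Pilot goes back to Station Alpha alone.
9. Pilot goes to Station Beta with the terrier.
10. Pilot goes back to Station Alpha alone.
11. Pilot goes to Station Beta with the cheese.
12. Pilot goes back to Station Alpha alone.
13. Pilot goes to Station Beta with the rabbit.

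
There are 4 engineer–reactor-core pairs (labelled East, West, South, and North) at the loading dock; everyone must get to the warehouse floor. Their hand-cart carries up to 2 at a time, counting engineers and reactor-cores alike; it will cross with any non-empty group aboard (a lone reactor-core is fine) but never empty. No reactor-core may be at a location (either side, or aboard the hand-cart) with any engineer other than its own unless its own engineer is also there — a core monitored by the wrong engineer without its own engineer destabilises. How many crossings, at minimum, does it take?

Following every safe sequence of crossings from the start, the most of the 8 that can be at the warehouse floor as the hand-cart arrives there on crossings 1, 3, 5 is 2, 3, 4 respectively; the best ever achieved is 4 of 8.
From crossing 7 on, no configuration arises that was not already reachable earlier: only 44 distinct safe configurations (who is on which side, and where the hand-cart is) can ever be reached, none of them has everyone across, and every continuation just revisits them. So no valid plan exists.

impossible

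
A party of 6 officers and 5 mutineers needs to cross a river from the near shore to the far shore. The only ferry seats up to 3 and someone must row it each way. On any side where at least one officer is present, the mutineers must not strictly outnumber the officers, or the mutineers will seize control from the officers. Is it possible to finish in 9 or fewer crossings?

Yes — this plan uses 9 crossings (≤ 9):
1. 3 mutineers → the far shore.  (the near shore: 6O 2M; the far shore: 0O 3M)
2. 1 mutineer ← the near shore.  (the near shore: 6O 3M; the far shore: 0O 2M)
3. 3 officers → the far shore.  (the near shore: 3O 3M; the far shore: 3O 2M)
4. 1 officer ← the near shore.  (the near shore: 4O 3M; the far shore: 2O 2M)
5. 2 officers and 1 mutineer → the far shore.  (the near shore: 2O 2M; the far shore: 4O 3M)
6. 1 officer ← the near shore.  (the near shore: 3O 2M; the far shore: 3O 3M)
7. 2 officers and 1 mutineer → the far shore.  (the near shore: 1O 1M; the far shore: 5O 4M)
8. 1 officer ← the near shore.  (the near shore: 2O 1M; the far shore: 4O 4M)
9. 2 officers and 1 mutineer → the far shore.  (the near shore: 0O 0M; the far shore: 6O 5M)

Yes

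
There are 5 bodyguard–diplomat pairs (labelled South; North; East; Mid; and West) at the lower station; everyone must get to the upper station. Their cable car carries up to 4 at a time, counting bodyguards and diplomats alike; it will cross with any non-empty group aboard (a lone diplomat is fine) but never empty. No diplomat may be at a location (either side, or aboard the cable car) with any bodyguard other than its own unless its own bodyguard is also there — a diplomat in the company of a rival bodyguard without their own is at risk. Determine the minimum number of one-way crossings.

Counting alone: each trip to the upper station takes at most 4 across and each return brings at least 1 back, so after t trips out (and t−1 returns) at most 4t − (t−1) of the 10 are across; that first reaches 10 at t = 3, so at least 5 crossings are needed.
The safety rule pushes this higher. Following every safe sequence of crossings, the most of the 10 that can be at the upper station as the cable car arrives there on crossing 5 is 9 — never all 10.
So no plan with fewer than 7 crossings exists, and this one achieves 7:
1. bodyguard South and diplomat South cross → the upper station.
2. bodyguard South crosses ← the lower station.
3. diplomat East, diplomat Mid, diplomat North, and diplomat West cross → the upper station.
4. diplomat South crosses ← the lower station.
5. bodyguard East, bodyguard Mid, bodyguard North, and bodyguard West cross → the upper station.
6. bodyguard North and diplomat North cross ← the lower station.
7. bodyguard North, bodyguard South, diplomat North, and diplomat South cross → the upper station.

7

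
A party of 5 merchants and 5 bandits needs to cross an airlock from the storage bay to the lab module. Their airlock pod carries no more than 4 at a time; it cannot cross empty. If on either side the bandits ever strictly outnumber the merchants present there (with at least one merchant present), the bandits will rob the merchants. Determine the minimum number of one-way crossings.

Counting alone: each trip to the lab module takes at most 4 across and each return brings at least 1 back, so after t trips out (and t−1 returns) at most 4t − (t−1) of the 10 are across; that first reaches 10 at t = 3, so at least 5 crossings are needed.
The safety rule pushes this higher. Following every safe sequence of crossings, the most of the 10 that can be at the lab module as the airlock pod arrives there on crossing 5 is 9 — never all 10.
So no plan with fewer than 7 crossings exists, and this one achieves 7:
1. 2 bandits → the lab module.  (the storage bay: 5M 3B; the lab module: 0M 2B)
2. 1 bandit ← the storage bay.  (the storage bay: 5M 4B; the lab module: 0M 1B)
3. 4 bandits → the lab module.  (the storage bay: 5M 0B; the lab module: 0M 5B)
4. 1 bandit ← the storage bay.  (the storage bay: 5M 1B; the lab module: 0M 4B)
5. 4 merchants → the lab module.  (the storage bay: 1M 1B; the lab module: 4M 4B)
6. 1 merchant and 1 bandit ← the storage bay.  (the storage bay: 2M 2B; the lab module: 3M 3B)
7. 2 merchants and 2 bandits → the lab module.  (the storage bay: 0M 0B; the lab module: 5M 5B)

7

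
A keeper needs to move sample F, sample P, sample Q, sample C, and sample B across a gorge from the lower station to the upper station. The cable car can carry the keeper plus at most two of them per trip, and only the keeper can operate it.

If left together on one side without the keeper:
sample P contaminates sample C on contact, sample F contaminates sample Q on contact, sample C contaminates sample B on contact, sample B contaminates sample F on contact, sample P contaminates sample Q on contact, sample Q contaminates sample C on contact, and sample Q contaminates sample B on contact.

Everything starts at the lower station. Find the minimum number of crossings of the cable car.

impossible

Whatever the first load, the items left behind include a forbidden pair without the keeper. No opening move is safe, so no plan exists.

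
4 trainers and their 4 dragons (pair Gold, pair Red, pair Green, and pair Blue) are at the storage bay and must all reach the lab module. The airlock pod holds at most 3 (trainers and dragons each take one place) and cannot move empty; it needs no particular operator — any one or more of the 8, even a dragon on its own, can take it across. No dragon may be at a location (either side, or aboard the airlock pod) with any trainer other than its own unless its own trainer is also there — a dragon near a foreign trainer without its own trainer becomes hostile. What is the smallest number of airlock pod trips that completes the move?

9

Counting alone: each trip to the lab module takes at most 3 across and each return brings at least 1 back, so after t trips out (and t−1 returns) at most 3t − (t−1) of the 8 are across; that first reaches 8 at t = 4, so at least 7 crossings are needed.
The safety rule pushes this higher. Following every safe sequence of crossings, the most of the 8 that can be at the lab module as the airlock pod arrives there on crossing 7 is 7 — never all 8.
So no plan with fewer than 9 crossings exists, and this one achieves 9:
1. dragon Gold and trainer Gold cross → the lab module.
2. trainer Gold crosses ← the storage bay.
3. dragon Red, trainer Gold, and trainer Red cross → the lab module.
4. dragon Gold and trainer Gold cross ← the storage bay.
5. trainer Blue, trainer Gold, and trainer Green cross → the lab module.
6. dragon Red crosses ← the storage bay.
7. dragon Gold and dragon Red cross → the lab module.
8. dragon Gold crosses ← the storage bay.
9. dragon Blue, dragon Gold, and dragon Green cross → the lab module.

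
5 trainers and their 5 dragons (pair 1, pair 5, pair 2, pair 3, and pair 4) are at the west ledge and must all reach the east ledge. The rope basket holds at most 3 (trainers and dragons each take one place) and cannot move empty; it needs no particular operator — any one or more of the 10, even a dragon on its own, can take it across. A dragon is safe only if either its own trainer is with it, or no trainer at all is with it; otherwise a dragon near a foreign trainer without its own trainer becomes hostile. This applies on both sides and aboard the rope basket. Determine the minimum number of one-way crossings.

11

Counting alone: each trip to the east ledge takes at most 3 across and each return brings at least 1 back, so after t trips out (and t−1 returns) at most 3t − (t−1) of the 10 are across; that first reaches 10 at t = 5, so at least 9 crossings are needed.
The safety rule pushes this higher. Following every safe sequence of crossings, the most of the 10 that can be at the east ledge as the rope basket arrives there on crossing 9 is 9 — never all 10.
So no plan with fewer than 11 crossings exists, and this one achieves 11:
1. dragon 1 and trainer 1 cross → the east ledge.
2. trainer 1 crosses ← the west ledge.
3. dragon 2, dragon 3, and dragon 5 cross → the east ledge.
4. dragon 1 crosses ← the west ledge.
5. trainer 2, trainer 3, and trainer 5 cross → the east ledge.
6. dragon 5 and trainer 5 cross ← the west ledge.
7. trainer 1, trainer 4, and trainer 5 cross → the east ledge.
8. dragon 2 crosses ← the west ledge.
9. dragon 1 and dragon 5 cross → the east ledge.
10. dragon 1 crosses ← the west ledge.
11. dragon 1, dragon 2, and dragon 4 cross → the east ledge.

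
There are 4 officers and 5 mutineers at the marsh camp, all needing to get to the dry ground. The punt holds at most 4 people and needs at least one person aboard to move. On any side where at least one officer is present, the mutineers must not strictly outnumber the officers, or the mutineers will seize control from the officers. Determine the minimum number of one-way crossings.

impossible

The mutineers already outnumber the officers at the marsh camp before anyone moves, so the starting position itself is disallowed.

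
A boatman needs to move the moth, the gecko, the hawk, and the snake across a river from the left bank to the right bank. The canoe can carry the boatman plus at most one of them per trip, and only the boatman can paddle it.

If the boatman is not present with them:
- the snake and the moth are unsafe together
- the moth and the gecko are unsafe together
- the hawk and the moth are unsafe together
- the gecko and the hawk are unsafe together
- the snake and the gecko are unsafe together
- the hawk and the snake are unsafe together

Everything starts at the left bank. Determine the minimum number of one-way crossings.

Whatever the first load, the items left behind include a forbidden pair without the boatman. No opening move is safe, so no plan exists.

impossible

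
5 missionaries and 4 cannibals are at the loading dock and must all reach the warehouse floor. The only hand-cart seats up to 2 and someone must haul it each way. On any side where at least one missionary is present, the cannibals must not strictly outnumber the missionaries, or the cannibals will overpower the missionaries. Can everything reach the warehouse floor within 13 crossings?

Counting alone: each trip to the warehouse floor takes at most 2 across and each return brings at least 1 back, so after t trips out (and t−1 returns) at most 2t − (t−1) of the 9 are across; that first reaches 9 at t = 8, so at least 15 crossings are needed.
Since 13 < 15, 13 crossings cannot be enough. (The shortest complete plan in fact takes 15:)
1. 2 cannibals → the warehouse floor.  (the loading dock: 5M 2C; the warehouse floor: 0M 2C)
2. 1 cannibal ← the loading dock.  (the loading dock: 5M 3C; the warehouse floor: 0M 1C)
3. 2 cannibals → the warehouse floor.  (the loading dock: 5M 1C; the warehouse floor: 0M 3C)
4. 1 cannibal ← the loading dock.  (the loading dock: 5M 2C; the warehouse floor: 0M 2C)
5. 2 missionaries → the warehouse floor.  (the loading dock: 3M 2C; the warehouse floor: 2M 2C)
6. 1 cannibal ← the loading dock.  (the loading dock: 3M 3C; the warehouse floor: 2M 1C)
7. 1 missionary and 1 cannibal → the warehouse floor.  (the loading dock: 2M 2C; the warehouse floor: 3M 2C)
8. 1 missionary ← the loading dock.  (the loading dock: 3M 2C; the warehouse floor: 2M 2C)
9. 1 missionary and 1 cannibal → the warehouse floor.  (the loading dock: 2M 1C; the warehouse floor: 3M 3C)
10. 1 cannibal ← the loading dock.  (the loading dock: 2M 2C; the warehouse floor: 3M 2C)
11. 1 missionary and 1 cannibal → the warehouse floor.  (the loading dock: 1M 1C; the warehouse floor: 4M 3C)
12. 1 missionary ← the loading dock.  (the loading dock: 2M 1C; the warehouse floor: 3M 3C)
13. 1 missionary and 1 cannibal → the warehouse floor.  (the loading dock: 1M 0C; the warehouse floor: 4M 4C)
14. 1 cannibal ← the loading dock.  (the loading dock: 1M 1C; the warehouse floor: 4M 3C)
15. 1 missionary and 1 cannibal → the warehouse floor.  (the loading dock: 0M 0C; the warehouse floor: 5M 4C)

No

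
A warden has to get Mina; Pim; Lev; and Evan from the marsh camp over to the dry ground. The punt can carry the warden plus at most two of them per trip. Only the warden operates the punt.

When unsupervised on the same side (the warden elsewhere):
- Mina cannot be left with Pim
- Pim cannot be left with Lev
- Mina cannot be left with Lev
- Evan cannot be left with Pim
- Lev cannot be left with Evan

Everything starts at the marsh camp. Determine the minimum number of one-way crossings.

5

Counting alone: the warden can take at most 2 across per trip to the dry ground, so moving all 4 needs at least 2 loaded trips out, with a return between consecutive ones — at least 3 crossings.
The safety rule pushes this higher. Following every safe sequence of crossings, the most of the 4 that can be at the dry ground as the punt arrives there on crossing 3 is 3 — never all 4.
So no plan with fewer than 5 crossings exists, and this one achieves 5:
1. Warden goes to the dry ground with Lev and Pim.
2. Warden goes back to the marsh camp with Pim.
3. Warden goes to the dry ground with Evan and Mina.
4. Warden goes back to the marsh camp with Lev.
5. Warden goes to the dry ground with Lev and Pim.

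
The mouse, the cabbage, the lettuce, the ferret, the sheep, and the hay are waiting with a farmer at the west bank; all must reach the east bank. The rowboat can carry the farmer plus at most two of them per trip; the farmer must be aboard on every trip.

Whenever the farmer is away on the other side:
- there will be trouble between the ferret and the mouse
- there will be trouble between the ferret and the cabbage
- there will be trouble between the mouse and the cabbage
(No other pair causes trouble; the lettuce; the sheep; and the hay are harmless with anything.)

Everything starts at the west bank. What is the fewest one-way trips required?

9

Counting alone: the farmer can take at most 2 across per trip to the east bank, so moving all 6 needs at least 3 loaded trips out, with a return between consecutive ones — at least 5 crossings.
The safety rule pushes this higher. Following every safe sequence of crossings, the most of the 6 that can be at the east bank as the rowboat arrives there on crossings 5, 7 is 4, 5 respectively — never all 6.
So no plan with fewer than 9 crossings exists, and this one achieves 9:
1. Farmer goes to the east bank with the cabbage and the mouse.
2. Farmer goes back to the west bank with the mouse.
3. Farmer goes to the east bank with the lettuce and the mouse.
4. Farmer goes back to the west bank with the mouse.
5. Farmer goes to the east bank with the mouse and the sheep.
6. Farmer goes back to the west bank with the mouse.
7. Farmer goes to the east bank with the hay and the mouse.
8. Farmer goes back to the west bank with the mouse.
9. Farmer goes to the east bank with the ferret and the mouse.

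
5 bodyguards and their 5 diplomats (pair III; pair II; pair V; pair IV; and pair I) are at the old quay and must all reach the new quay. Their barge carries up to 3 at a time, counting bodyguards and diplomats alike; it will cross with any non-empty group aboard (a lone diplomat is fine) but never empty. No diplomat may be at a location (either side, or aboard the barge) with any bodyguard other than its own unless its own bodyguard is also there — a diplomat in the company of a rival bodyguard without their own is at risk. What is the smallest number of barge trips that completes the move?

11

Counting alone: each trip to the new quay takes at most 3 across and each return brings at least 1 back, so after t trips out (and t−1 returns) at most 3t − (t−1) of the 10 are across; that first reaches 10 at t = 5, so at least 9 crossings are needed.
The safety rule pushes this higher. Following every safe sequence of crossings, the most of the 10 that can be at the new quay as the barge arrives there on crossing 9 is 9 — never all 10.
So no plan with fewer than 11 crossings exists, and this one achieves 11:
1. bodyguard III and diplomat III cross → the new quay.
2. bodyguard III crosses ← the old quay.
3. diplomat II, diplomat IV, and diplomat V cross → the new quay.
4. diplomat III crosses ← the old quay.
5. bodyguard II, bodyguard IV, and bodyguard V cross → the new quay.
6. bodyguard II and diplomat II cross ← the old quay.
7. bodyguard I, bodyguard II, and bodyguard III cross → the new quay.
8. diplomat V crosses ← the old quay.
9. diplomat II and diplomat III cross → the new quay.
10. diplomat III crosses ← the old quay.
11. diplomat I, diplomat III, and diplomat V cross → the new quay.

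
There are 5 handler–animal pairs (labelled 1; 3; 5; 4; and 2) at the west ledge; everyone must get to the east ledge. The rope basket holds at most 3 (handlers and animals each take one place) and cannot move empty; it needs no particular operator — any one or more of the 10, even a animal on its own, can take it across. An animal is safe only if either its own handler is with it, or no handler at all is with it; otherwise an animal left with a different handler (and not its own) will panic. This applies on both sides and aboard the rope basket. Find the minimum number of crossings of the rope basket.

Counting alone: each trip to the east ledge takes at most 3 across and each return brings at least 1 back, so after t trips out (and t−1 returns) at most 3t − (t−1) of the 10 are across; that first reaches 10 at t = 5, so at least 9 crossings are needed.
The safety rule pushes this higher. Following every safe sequence of crossings, the most of the 10 that can be at the east ledge as the rope basket arrives there on crossing 9 is 9 — never all 10.
So no plan with fewer than 11 crossings exists, and this one achieves 11:
1. animal 1 and handler 1 cross → the east ledge.
2. handler 1 crosses ← the west ledge.
3. animal 3, animal 4, and animal 5 cross → the east ledge.
4. animal 1 crosses ← the west ledge.
5. handler 3, handler 4, and handler 5 cross → the east ledge.
6. animal 3 and handler 3 cross ← the west ledge.
7. handler 1, handler 2, and handler 3 cross → the east ledge.
8. animal 5 crosses ← the west ledge.
9. animal 1 and animal 3 cross → the east ledge.
10. animal 1 crosses ← the west ledge.
11. animal 1, animal 2, and animal 5 cross → the east ledge.

11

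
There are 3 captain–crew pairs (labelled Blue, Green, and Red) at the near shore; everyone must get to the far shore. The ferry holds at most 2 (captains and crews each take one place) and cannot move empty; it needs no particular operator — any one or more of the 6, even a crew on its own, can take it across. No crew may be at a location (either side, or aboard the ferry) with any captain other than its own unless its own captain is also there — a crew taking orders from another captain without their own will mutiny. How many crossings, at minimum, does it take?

11

Counting alone: each trip to the far shore takes at most 2 across and each return brings at least 1 back, so after t trips out (and t−1 returns) at most 2t − (t−1) of the 6 are across; that first reaches 6 at t = 5, so at least 9 crossings are needed.
The safety rule pushes this higher. Following every safe sequence of crossings, the most of the 6 that can be at the far shore as the ferry arrives there on crossing 9 is 5 — never all 6.
So no plan with fewer than 11 crossings exists, and this one achieves 11:
1. captain Blue and crew Blue cross → the far shore.
2. captain Blue crosses ← the near shore.
3. crew Green and crew Red cross → the far shore.
4. crew Blue crosses ← the near shore.
5. captain Green and captain Red cross → the far shore.
6. captain Green and crew Green cross ← the near shore.
7. captain Blue and captain Green cross → the far shore.
8. crew Red crosses ← the near shore.
9. crew Blue and crew Green cross → the far shore.
10. captain Red crosses ← the near shore.
11. captain Red and crew Red cross → the far shore.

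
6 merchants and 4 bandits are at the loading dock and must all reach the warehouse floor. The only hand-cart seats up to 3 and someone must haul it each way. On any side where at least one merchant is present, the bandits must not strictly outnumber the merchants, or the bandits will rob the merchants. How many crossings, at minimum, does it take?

Counting alone: each trip to the warehouse floor takes at most 3 across and each return brings at least 1 back, so after t trips out (and t−1 returns) at most 3t − (t−1) of the 10 are across; that first reaches 10 at t = 5, so at least 9 crossings are needed.
The plan below uses exactly 9 crossings, so it is optimal:
1. 2 bandits → the warehouse floor.  (the loading dock: 6M 2B; the warehouse floor: 0M 2B)
2. 1 bandit ← the loading dock.  (the loading dock: 6M 3B; the warehouse floor: 0M 1B)
3. 3 bandits → the warehouse floor.  (the loading dock: 6M 0B; the warehouse floor: 0M 4B)
4. 1 bandit ← the loading dock.  (the loading dock: 6M 1B; the warehouse floor: 0M 3B)
5. 3 merchants → the warehouse floor.  (the loading dock: 3M 1B; the warehouse floor: 3M 3B)
6. 1 bandit ← the loading dock.  (the loading dock: 3M 2B; the warehouse floor: 3M 2B)
7. 1 merchant and 2 bandits → the warehouse floor.  (the loading dock: 2M 0B; the warehouse floor: 4M 4B)
8. 1 bandit ← the loading dock.  (the loading dock: 2M 1B; the warehouse floor: 4M 3B)
9. 2 merchants and 1 bandit → the warehouse floor.  (the loading dock: 0M 0B; the warehouse floor: 6M 4B)

9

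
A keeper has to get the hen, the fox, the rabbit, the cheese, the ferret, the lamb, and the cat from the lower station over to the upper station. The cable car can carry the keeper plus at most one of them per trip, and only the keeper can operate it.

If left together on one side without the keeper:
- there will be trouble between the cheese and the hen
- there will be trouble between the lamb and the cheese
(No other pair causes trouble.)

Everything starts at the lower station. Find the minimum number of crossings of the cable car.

Counting alone: the keeper can take at most 1 across per trip to the upper station, so moving all 7 needs at least 7 loaded trips out, with a return between consecutive ones — at least 13 crossings.
The safety rule pushes this higher. Following every safe sequence of crossings, the most of the 7 that can be at the upper station as the cable car arrives there on crossing 13 is 6 — never all 7.
So no plan with fewer than 15 crossings exists, and this one achieves 15:
1. Keeper goes to the upper station with the cheese.  [the lower station: the cat, the ferret, the fox, the hen, the lamb, the rabbit | the upper station: the cheese]
2. Keeper goes back to the lower station alone.  [the lower station: the cat, the ferret, the fox, the hen, the lamb, the rabbit | the upper station: the cheese]
3. Keeper goes to the upper station with the hen.  [the lower station: the cat, the ferret, the fox, the lamb, the rabbit | the upper station: the cheese, the hen]
4. Keeper goes back to the lower station with the cheese.  [the lower station: the cat, the cheese, the ferret, the fox, the lamb, the rabbit | the upper station: the hen]
5. Keeper goes to the upper station with the lamb.  [the lower station: the cat, the cheese, the ferret, the fox, the rabbit | the upper station: the hen, the lamb]
6. Keeper goes back to the lower station alone.  [the lower station: the cat, the cheese, the ferret, the fox, the rabbit | the upper station: the hen, the lamb]
7. Keeper goes to the upper station with the fox.  [the lower station: the cat, the cheese, the ferret, the rabbit | the upper station: the fox, the hen, the lamb]
8. Keeper goes back to the lower station alone.  [the lower station: the cat, the cheese, the ferret, the rabbit | the upper station: the fox, the hen, the lamb]
9. Keeper goes to the upper station with the rabbit.  [the lower station: the cat, the cheese, the ferret | the upper station: the fox, the hen, the lamb, the rabbit]
10. Keeper goes back to the lower station alone.  [the lower station: the cat, the cheese, the ferret | the upper station: the fox, the hen, the lamb, the rabbit]
11. Keeper goes to the upper station with the ferret.  [the lower station: the cat, the cheese | the upper station: the ferret, the fox, the hen, the lamb, the rabbit]
12. Keeper goes back to the lower station alone.  [the lower station: the cat, the cheese | the upper station: the ferret, the fox, the hen, the lamb, the rabbit]
13. Keeper goes to the upper station with the cat.  [the lower station: the cheese | the upper station: the cat, the ferret, the fox, the hen, the lamb, the rabbit]
14. Keeper goes back to the lower station alone.  [the lower station: the cheese | the upper station: the cat, the ferret, the fox, the hen, the lamb, the rabbit]
15. Keeper goes to the upper station with the cheese.  [the lower station: — | the upper station: the cat, the cheese, the ferret, the fox, the hen, the lamb, the rabbit]

15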